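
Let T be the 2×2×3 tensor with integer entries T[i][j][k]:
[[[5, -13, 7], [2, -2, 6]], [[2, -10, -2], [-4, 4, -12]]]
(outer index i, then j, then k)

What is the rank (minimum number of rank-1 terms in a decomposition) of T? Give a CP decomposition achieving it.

Lower bound: the mode-2 unfolding of T (rows indexed by j, columns by (i,k) = (0,0), (0,1), (0,2), (1,0), (1,1), (1,2)) is [[5, -13, 7, 2, -10, -2], [2, -2, 6, -4, 4, -12]].
There the 2×2 minor on rows j ∈ {0, 1}, columns (i,k) ∈ {(0,0), (0,1)} is det [[5, -13], [2, -2]] = 16 ≠ 0, so this unfolding has rank ≥ 2; CP rank is at least every unfolding rank, so rank(T) ≥ 2. (Unfolding ranks only ever bound the CP rank from below — rank(T) can be strictly larger than all of them — so the matching upper bound has to come from an explicit 2-term decomposition.)
Upper bound — finding two terms. Write S_k = T[:,:,k] for the frontal slices: S₀ = [[5, 2], [2, -4]], S₁ = [[-13, -2], [-10, 4]], S₂ = [[7, 6], [-2, -12]].
If T = a₁ (x) b₁ (x) c₁ + a₂ (x) b₂ (x) c₂ then each S_k = c₁[k]·a₁b₁ᵀ + c₂[k]·a₂b₂ᵀ. S₀ and S₁ are linearly independent, so a₁b₁ᵀ and a₂b₂ᵀ must span the same plane of matrices: they are the rank-1 matrices of the form x·S₀ + y·S₁.
det(x·S₀ + y·S₁) is −24·x² + 96·xy − 72·y² = (-24)·(x − 3·y)(x − y), vanishing at (x:y) = (3:1) and (1:1).
M₁ = 3·S₀ + S₁ = [[2, 4], [-4, -8]] = 2·[1, -2][1, 2]ᵀ and M₂ = S₀ + S₁ = [[-8, 0], [-8, 0]] = (-8)·[1, 1][1, 0]ᵀ, so take a₁ = [1, -2], b₁ = [1, 2], a₂ = [1, 1], b₂ = [1, 0].
Each slice is an integer combination of E₁ = a₁b₁ᵀ and E₂ = a₂b₂ᵀ: S₀ = E₁ + 4·E₂, S₁ = −E₁ − 12·E₂, S₂ = 3·E₁ + 4·E₂; reading off coefficients, c₁ = [1, -1, 3] and c₂ = [4, -12, 4].
Hence T = [1, -2] (x) [1, 2] (x) [1, -1, 3] + [1, 1] (x) [1, 0] (x) [4, -12, 4], so rank(T) ≤ 2.
These bounds meet, so rank(T) = 2.
Check entry T[1,1,1] = 4: (-2)·(2)·(-1) + (1)·(0)·(-12) = 4.

rank(T) = 2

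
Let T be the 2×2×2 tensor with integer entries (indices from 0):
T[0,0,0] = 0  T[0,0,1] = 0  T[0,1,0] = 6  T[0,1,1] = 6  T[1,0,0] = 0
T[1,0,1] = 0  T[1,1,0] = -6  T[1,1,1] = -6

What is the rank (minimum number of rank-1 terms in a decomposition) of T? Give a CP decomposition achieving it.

Lower bound: T ≠ 0 (e.g. T[0,1,0] = 6), so rank(T) ≥ 1.
Upper bound: if T = a (x) b (x) c then every fibre of T is a multiple of the corresponding factor, so read the factors off the fibres through the nonzero entry T[0,1,0] = 6.
The mode-1 fibre T[:,1,0] = [6, -6] gives a = [1, -1] (primitive direction); the mode-2 fibre T[0,:,0] = [0, 6] gives b = [0, 1]; then c[k] = T[0,1,k] / (a[0]·b[1]) = [6, 6] / 1 = [6, 6].
Expanding [1, -1] (x) [0, 1] (x) [6, 6] reproduces all 8 entries of T, so T = [1, -1] (x) [0, 1] (x) [6, 6] and rank(T) ≤ 1.
These bounds meet, so rank(T) = 1.
Check entry T[1,0,0] = 0: (-1)·(0)·(6) = 0.

rank(T) = 1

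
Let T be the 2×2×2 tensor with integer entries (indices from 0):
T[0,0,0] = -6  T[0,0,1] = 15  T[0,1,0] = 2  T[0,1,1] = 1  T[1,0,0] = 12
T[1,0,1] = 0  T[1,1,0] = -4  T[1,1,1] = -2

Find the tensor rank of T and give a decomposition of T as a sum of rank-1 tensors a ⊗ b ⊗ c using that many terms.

Lower bound: the mode-3 unfolding of T (rows indexed by k, columns by (i,j) = (0,0), (0,1), (1,0), (1,1)) is [[-6, 2, 12, -4], [15, 1, 0, -2]].
There the 2×2 minor on rows k ∈ {0, 1}, columns (i,j) ∈ {(0,0), (0,1)} is det [[-6, 2], [15, 1]] = -36 ≠ 0, so this unfolding has rank ≥ 2; CP rank is at least every unfolding rank, so rank(T) ≥ 2. (Unfolding ranks only ever bound the CP rank from below — rank(T) can be strictly larger than all of them — so the matching upper bound has to come from an explicit 2-term decomposition.)
Upper bound — finding two terms. Write S_k = T[:,:,k] for the frontal slices: S₀ = [[-6, 2], [12, -4]], S₁ = [[15, 1], [0, -2]].
If T = a₁ ⊗ b₁ ⊗ c₁ + a₂ ⊗ b₂ ⊗ c₂ then each S_k = c₁[k]·a₁b₁ᵀ + c₂[k]·a₂b₂ᵀ. S₀ and S₁ are linearly independent, so a₁b₁ᵀ and a₂b₂ᵀ must span the same plane of matrices: they are the rank-1 matrices of the form x·S₀ + y·S₁.
det(x·S₀ + y·S₁) is −60·xy − 30·y² = (-30)·(y)(2·x + y), vanishing at (x:y) = (1:0) and (1:-2).
M₁ = S₀ = [[-6, 2], [12, -4]] = (-2)·[1, -2][3, -1]ᵀ and M₂ = S₀ − 2·S₁ = [[-36, 0], [12, 0]] = (-12)·[3, -1][1, 0]ᵀ, so take a₁ = [1, -2], b₁ = [3, -1], a₂ = [3, -1], b₂ = [1, 0].
Each slice is an integer combination of E₁ = a₁b₁ᵀ and E₂ = a₂b₂ᵀ: S₀ = −2·E₁, S₁ = −E₁ + 6·E₂; reading off coefficients, c₁ = [-2, -1] and c₂ = [0, 6].
Hence T = [1, -2] ⊗ [3, -1] ⊗ [-2, -1] + [3, -1] ⊗ [1, 0] ⊗ [0, 6], so rank(T) ≤ 2.
These bounds meet, so rank(T) = 2.

rank(T) = 2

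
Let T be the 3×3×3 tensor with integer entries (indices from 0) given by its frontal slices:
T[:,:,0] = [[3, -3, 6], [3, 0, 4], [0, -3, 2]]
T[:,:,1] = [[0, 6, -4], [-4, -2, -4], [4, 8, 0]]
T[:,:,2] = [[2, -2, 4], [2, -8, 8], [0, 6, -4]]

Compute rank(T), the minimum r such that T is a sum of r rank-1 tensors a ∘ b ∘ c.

Lower bound: the mode-3 unfolding of T (rows indexed by k, columns by (i,j) = (0,0), (0,1), (0,2), (1,0), (1,1), (1,2), (2,0), (2,1), (2,2)) is [[3, -3, 6, 3, 0, 4, 0, -3, 2], [0, 6, -4, -4, -2, -4, 4, 8, 0], [2, -2, 4, 2, -8, 8, 0, 6, -4]].
There the 3×3 minor on rows k ∈ {0, 1, 2}, columns (i,j) ∈ {(0,0), (0,1), (1,1)} is det [[3, -3, 0], [0, 6, -2], [2, -2, -8]] = -144 ≠ 0, so this unfolding has rank ≥ 3; CP rank is at least every unfolding rank, so rank(T) ≥ 3. (This is only a lower bound: in general the CP rank may exceed every unfolding rank, so we still need to exhibit 3 rank-1 terms summing to T.)
Upper bound: T is a sum of 3 rank-1 terms, T = [1, -1, 2] ∘ [1, 2, 0] ∘ [-1, 2, 2] + [1, 0, 1] ∘ [2, 1, 2] ∘ [1, 0, -2] + [1, 1, 0] ∘ [1, -1, 2] ∘ [2, -2, 4] (written with every a and b primitive with positive leading entry and the scale carried by c; CP decompositions are not unique, and this one is verified by expanding entrywise), so rank(T) ≤ 3.
These bounds meet, so rank(T) = 3.
Check entry T[0,1,2] = -2: (1)·(2)·(2) + (1)·(1)·(-2) + (1)·(-1)·(4) = -2.

3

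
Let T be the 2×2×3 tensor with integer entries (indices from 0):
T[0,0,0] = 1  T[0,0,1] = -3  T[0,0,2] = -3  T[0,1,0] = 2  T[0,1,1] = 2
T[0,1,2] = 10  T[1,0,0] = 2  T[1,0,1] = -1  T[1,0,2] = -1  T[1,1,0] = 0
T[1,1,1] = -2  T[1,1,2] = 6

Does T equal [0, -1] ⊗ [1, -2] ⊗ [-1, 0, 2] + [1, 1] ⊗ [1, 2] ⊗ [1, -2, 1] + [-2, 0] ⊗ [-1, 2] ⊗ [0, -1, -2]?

No

Reconstruct entry (0,0,1) from the claimed factors: Σₗ aₗ[0]bₗ[0]cₗ[1] = (0)·(1)·(0) + (1)·(1)·(-2) + (-2)·(-1)·(-1) = -4, but T[0,0,1] = -3. The claim is false.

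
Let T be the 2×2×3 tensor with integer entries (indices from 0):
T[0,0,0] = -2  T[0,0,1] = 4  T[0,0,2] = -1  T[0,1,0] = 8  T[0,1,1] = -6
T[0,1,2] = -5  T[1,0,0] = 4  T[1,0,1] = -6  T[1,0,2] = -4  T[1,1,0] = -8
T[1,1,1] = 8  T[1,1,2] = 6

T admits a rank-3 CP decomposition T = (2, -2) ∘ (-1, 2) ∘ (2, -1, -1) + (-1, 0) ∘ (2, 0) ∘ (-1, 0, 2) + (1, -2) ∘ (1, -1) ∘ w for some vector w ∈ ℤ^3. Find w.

w = (0, 2, 1)

Subtract the known terms from T to get the rank-1 residual R = (1, -2) ∘ (1, -1) ∘ w, so R[i,j,k] = a[i]·b[j]·w[k]. Pick indices with nonzero a[0]·b[0] = (1)·(1) = 1. Only the fibre through (0,0,·) is needed: R[0,0,:] = T[0,0,:] − Σₗ aₗ[0]bₗ[0]cₗ = [-2, 4, -1] − (2)·(-1)·(2, -1, -1) − (-1)·(2)·(-1, 0, 2) = [0, 2, 1]. Then w[k] = R[0,0,k] / 1 for each k, giving w = [0, 2, 1] / 1 = (0, 2, 1).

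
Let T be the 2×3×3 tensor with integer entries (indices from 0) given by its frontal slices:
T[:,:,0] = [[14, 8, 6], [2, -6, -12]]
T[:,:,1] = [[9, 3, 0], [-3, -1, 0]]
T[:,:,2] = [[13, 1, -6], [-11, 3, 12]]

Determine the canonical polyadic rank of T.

Lower bound: the mode-3 unfolding of T (rows indexed by k, columns by (i,j) = (0,0), (0,1), (0,2), (1,0), (1,1), (1,2)) is [[14, 8, 6, 2, -6, -12], [9, 3, 0, -3, -1, 0], [13, 1, -6, -11, 3, 12]].
There the 2×2 minor on rows k ∈ {0, 1}, columns (i,j) ∈ {(0,0), (0,1)} is det [[14, 8], [9, 3]] = -30 ≠ 0, so this unfolding has rank ≥ 2; CP rank is at least every unfolding rank, so rank(T) ≥ 2. (This is only a lower bound: in general the CP rank may exceed every unfolding rank, so we still need to exhibit 2 rank-1 terms summing to T.)
Upper bound — finding two terms. Write S_k = T[:,:,k] for the frontal slices: S₀ = [[14, 8, 6], [2, -6, -12]], S₁ = [[9, 3, 0], [-3, -1, 0]], S₂ = [[13, 1, -6], [-11, 3, 12]].
If T = a₁ ⊗ b₁ ⊗ c₁ + a₂ ⊗ b₂ ⊗ c₂ then each S_k = c₁[k]·a₁b₁ᵀ + c₂[k]·a₂b₂ᵀ. S₀ and S₁ are linearly independent, so a₁b₁ᵀ and a₂b₂ᵀ must span the same plane of matrices: they are the rank-1 matrices of the form x·S₀ + y·S₁.
The 2×2 minor of x·S₀ + y·S₁ on rows {0,1}, columns {0,1} is −100·x² − 50·xy = (-50)·(2·x + y)(x), vanishing at (x:y) = (1:-2) and (0:1).
M₁ = S₀ − 2·S₁ = [[-4, 2, 6], [8, -4, -12]] = (-2)·[1, -2][2, -1, -3]ᵀ and M₂ = S₁ = [[9, 3, 0], [-3, -1, 0]] = [3, -1][3, 1, 0]ᵀ, so take a₁ = [1, -2], b₁ = [2, -1, -3], a₂ = [3, -1], b₂ = [3, 1, 0].
Each slice is an integer combination of E₁ = a₁b₁ᵀ and E₂ = a₂b₂ᵀ: S₀ = −2·E₁ + 2·E₂, S₁ = E₂, S₂ = 2·E₁ + E₂; reading off coefficients, c₁ = [-2, 0, 2] and c₂ = [2, 1, 1].
Hence T = [1, -2] ⊗ [2, -1, -3] ⊗ [-2, 0, 2] + [3, -1] ⊗ [3, 1, 0] ⊗ [2, 1, 1], so rank(T) ≤ 2.
These bounds meet, so rank(T) = 2.

2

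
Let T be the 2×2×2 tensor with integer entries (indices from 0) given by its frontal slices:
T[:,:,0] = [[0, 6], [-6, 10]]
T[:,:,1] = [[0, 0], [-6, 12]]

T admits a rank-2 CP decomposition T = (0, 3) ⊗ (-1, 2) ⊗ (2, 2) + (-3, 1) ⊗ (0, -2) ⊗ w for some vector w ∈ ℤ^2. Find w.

Subtract the known terms from T to get the rank-1 residual R = (-3, 1) ⊗ (0, -2) ⊗ w, so R[i,j,k] = a[i]·b[j]·w[k]. Pick indices with nonzero a[0]·b[1] = (-3)·(-2) = 6. Only the fibre through (0,1,·) is needed: R[0,1,:] = T[0,1,:] − Σₗ aₗ[0]bₗ[1]cₗ = [6, 0] − (0)·(2)·(2, 2) = [6, 0]. Then w[k] = R[0,1,k] / 6 for each k, giving w = [6, 0] / 6 = (1, 0).

w = (1, 0)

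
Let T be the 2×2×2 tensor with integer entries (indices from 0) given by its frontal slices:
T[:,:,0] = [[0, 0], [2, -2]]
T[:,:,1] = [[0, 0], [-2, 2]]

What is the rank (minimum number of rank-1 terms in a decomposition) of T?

1

Lower bound: T ≠ 0 (e.g. T[1,0,0] = 2), so rank(T) ≥ 1.
Upper bound: if T = a ⊗ b ⊗ c then every fibre of T is a multiple of the corresponding factor, so read the factors off the fibres through the nonzero entry T[1,0,0] = 2.
The mode-1 fibre T[:,0,0] = [0, 2] gives a = (0, 1) (primitive direction); the mode-2 fibre T[1,:,0] = [2, -2] gives b = (1, -1); then c[k] = T[1,0,k] / (a[1]·b[0]) = [2, -2] / 1 = (2, -2).
Expanding (0, 1) ⊗ (1, -1) ⊗ (2, -2) reproduces all 8 entries of T, so T = (0, 1) ⊗ (1, -1) ⊗ (2, -2) and rank(T) ≤ 1.
These bounds meet, so rank(T) = 1.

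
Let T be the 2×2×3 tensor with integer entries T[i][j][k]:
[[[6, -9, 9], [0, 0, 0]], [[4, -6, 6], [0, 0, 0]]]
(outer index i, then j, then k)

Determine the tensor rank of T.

1

Lower bound: T ≠ 0 (e.g. T[0,0,0] = 6), so rank(T) ≥ 1.
Upper bound: the mode-1 fibre T[:,0,0] = [6, 4] gives a = (3, 2) (primitive direction); the mode-2 fibre T[0,:,0] = [6, 0] gives b = (1, 0); then c[k] = T[0,0,k] / (a[0]·b[0]) = [6, -9, 9] / 3 = (2, -3, 3).
Expanding (3, 2) ⊗ (1, 0) ⊗ (2, -3, 3) reproduces all 12 entries of T, so T = (3, 2) ⊗ (1, 0) ⊗ (2, -3, 3) and rank(T) ≤ 1.
These bounds meet, so rank(T) = 1.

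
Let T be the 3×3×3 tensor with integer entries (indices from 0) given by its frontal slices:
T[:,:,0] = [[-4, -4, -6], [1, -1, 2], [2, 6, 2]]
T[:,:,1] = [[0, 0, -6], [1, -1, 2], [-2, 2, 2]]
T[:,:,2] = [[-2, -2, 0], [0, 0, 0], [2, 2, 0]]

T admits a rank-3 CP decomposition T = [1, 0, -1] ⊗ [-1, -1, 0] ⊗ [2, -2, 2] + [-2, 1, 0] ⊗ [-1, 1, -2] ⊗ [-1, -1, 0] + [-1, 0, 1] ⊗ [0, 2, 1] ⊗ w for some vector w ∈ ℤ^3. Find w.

w = [2, 2, 0]

Subtract the known terms from T to get the rank-1 residual R = [-1, 0, 1] ⊗ [0, 2, 1] ⊗ w, so R[i,j,k] = a[i]·b[j]·w[k]. Pick indices with nonzero a[0]·b[1] = (-1)·(2) = -2. Only the fibre through (0,1,·) is needed: R[0,1,:] = T[0,1,:] − Σₗ aₗ[0]bₗ[1]cₗ = [-4, 0, -2] − (1)·(-1)·[2, -2, 2] − (-2)·(1)·[-1, -1, 0] = [-4, -4, 0]. Then w[k] = R[0,1,k] / -2 for each k, giving w = [-4, -4, 0] / -2 = [2, 2, 0].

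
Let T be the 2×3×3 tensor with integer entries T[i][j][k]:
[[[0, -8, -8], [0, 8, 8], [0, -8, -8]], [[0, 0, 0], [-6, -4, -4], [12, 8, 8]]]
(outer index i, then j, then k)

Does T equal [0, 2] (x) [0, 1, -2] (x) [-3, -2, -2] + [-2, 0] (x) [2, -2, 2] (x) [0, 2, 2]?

Yes

Reconstruct entrywise from the claimed factors. For example, T[0,0,2] = -8 and Σₗ aₗ[0]bₗ[0]cₗ[2] = (0)·(0)·(-2) + (-2)·(2)·(2) = -8; checking all 18 entries, every one matches. The claim holds.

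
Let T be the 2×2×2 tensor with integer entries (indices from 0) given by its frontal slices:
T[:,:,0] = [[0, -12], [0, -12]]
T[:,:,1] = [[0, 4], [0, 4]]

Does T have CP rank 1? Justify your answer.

Yes

If T = a ⊗ b ⊗ c then every fibre of T is a multiple of the corresponding factor, so read the factors off the fibres through the nonzero entry T[0,1,0] = -12.
The mode-1 fibre T[:,1,0] = [-12, -12] gives a = [1, 1] (primitive direction); the mode-2 fibre T[0,:,0] = [0, -12] gives b = [0, 1]; then c[k] = T[0,1,k] / (a[0]·b[1]) = [-12, 4] / 1 = [-12, 4].
Expanding [1, 1] ⊗ [0, 1] ⊗ [-12, 4] reproduces all 8 entries of T, so T = [1, 1] ⊗ [0, 1] ⊗ [-12, 4] and rank(T) ≤ 1.
Equivalently every frontal slice T[:,:,k] is c[k] times the rank-1 matrix [1, 1] ⊗ [0, 1]. So T has rank 1 (it is nonzero).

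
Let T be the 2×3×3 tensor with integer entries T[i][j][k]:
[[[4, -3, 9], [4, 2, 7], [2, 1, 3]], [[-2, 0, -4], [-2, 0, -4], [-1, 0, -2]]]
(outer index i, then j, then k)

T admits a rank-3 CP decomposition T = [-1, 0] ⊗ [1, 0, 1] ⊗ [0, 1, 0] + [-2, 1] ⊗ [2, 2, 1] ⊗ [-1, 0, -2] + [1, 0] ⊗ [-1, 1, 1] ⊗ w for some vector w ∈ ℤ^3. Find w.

Subtract the known terms from T to get the rank-1 residual R = [1, 0] ⊗ [-1, 1, 1] ⊗ w, so R[i,j,k] = a[i]·b[j]·w[k]. Pick indices with nonzero a[0]·b[0] = (1)·(-1) = -1. Only the fibre through (0,0,·) is needed: R[0,0,:] = T[0,0,:] − Σₗ aₗ[0]bₗ[0]cₗ = [4, -3, 9] − (-1)·(1)·[0, 1, 0] − (-2)·(2)·[-1, 0, -2] = [0, -2, 1]. Then w[k] = R[0,0,k] / -1 for each k, giving w = [0, -2, 1] / -1 = [0, 2, -1].

w = [0, 2, -1]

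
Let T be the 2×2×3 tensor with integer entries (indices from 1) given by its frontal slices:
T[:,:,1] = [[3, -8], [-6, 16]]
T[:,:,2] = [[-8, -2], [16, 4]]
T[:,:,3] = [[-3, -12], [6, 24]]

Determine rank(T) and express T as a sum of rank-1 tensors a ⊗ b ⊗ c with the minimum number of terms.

Lower bound: the mode-2 unfolding of T (rows indexed by j, columns by (i,k) = (1,1), (1,2), (1,3), (2,1), (2,2), (2,3)) is [[3, -8, -3, -6, 16, 6], [-8, -2, -12, 16, 4, 24]].
There the 2×2 minor on rows j ∈ {1, 2}, columns (i,k) ∈ {(1,1), (1,2)} is det [[3, -8], [-8, -2]] = -70 ≠ 0, so this unfolding has rank ≥ 2; CP rank is at least every unfolding rank, so rank(T) ≥ 2. (Unfolding ranks only ever bound the CP rank from below — rank(T) can be strictly larger than all of them — so the matching upper bound has to come from an explicit 2-term decomposition.)
Upper bound — finding two terms. Every mode-1 slice of T is a multiple of one matrix: T[i,:,:] = a[i]·M with a = [1, -2] and M = [[3, -8, -3], [-8, -2, -12]] (rows indexed by j, columns by k). So it suffices to write M as a sum of two rank-1 matrices.
Splitting M by its rows (j = 1, 2), M = [1, 0][3, -8, -3]ᵀ + [0, 1][-8, -2, -12]ᵀ.
Hence T = [1, -2] ⊗ [1, 0] ⊗ [3, -8, -3] + [1, -2] ⊗ [0, 1] ⊗ [-8, -2, -12], so rank(T) ≤ 2.
These bounds meet, so rank(T) = 2.

rank(T) = 2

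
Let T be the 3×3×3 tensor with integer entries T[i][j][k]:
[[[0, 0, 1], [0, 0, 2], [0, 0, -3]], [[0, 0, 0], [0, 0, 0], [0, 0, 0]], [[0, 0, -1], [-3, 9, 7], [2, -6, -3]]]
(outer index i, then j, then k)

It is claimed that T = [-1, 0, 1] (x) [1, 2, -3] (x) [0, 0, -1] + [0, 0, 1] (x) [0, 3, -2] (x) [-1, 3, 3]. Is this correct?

Reconstruct entrywise from the claimed factors. For example, T[2,0,2] = -1 and Σₗ aₗ[2]bₗ[0]cₗ[2] = (1)·(1)·(-1) + (1)·(0)·(3) = -1; checking all 27 entries, every one matches. The claim holds.

Yes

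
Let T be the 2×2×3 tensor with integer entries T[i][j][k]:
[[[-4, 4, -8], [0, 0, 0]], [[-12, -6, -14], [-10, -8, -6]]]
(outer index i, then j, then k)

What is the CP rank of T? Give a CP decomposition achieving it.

rank(T) = 3

Lower bound: the mode-3 unfolding of T (rows indexed by k, columns by (i,j) = (0,0), (0,1), (1,0), (1,1)) is [[-4, 0, -12, -10], [4, 0, -6, -8], [-8, 0, -14, -6]].
There the 3×3 minor on rows k ∈ {0, 1, 2}, columns (i,j) ∈ {(0,0), (1,0), (1,1)} is det [[-4, -12, -10], [4, -6, -8], [-8, -14, -6]] = 288 ≠ 0, so this unfolding has rank ≥ 3; CP rank is at least every unfolding rank, so rank(T) ≥ 3. (Flattening ranks never certify an upper bound on CP rank; for that we must actually write T with 3 rank-1 terms.)
Upper bound: T is a sum of 3 rank-1 terms, T = [0, 1] ⊗ [1, 2] ⊗ [-4, -2, -2] + [0, 1] ⊗ [2, 1] ⊗ [-2, -4, -2] + [1, 1] ⊗ [1, 0] ⊗ [-4, 4, -8] (written with every a and b primitive with positive leading entry and the scale carried by c; CP decompositions are not unique, and this one is verified by expanding entrywise), so rank(T) ≤ 3.
These bounds meet, so rank(T) = 3.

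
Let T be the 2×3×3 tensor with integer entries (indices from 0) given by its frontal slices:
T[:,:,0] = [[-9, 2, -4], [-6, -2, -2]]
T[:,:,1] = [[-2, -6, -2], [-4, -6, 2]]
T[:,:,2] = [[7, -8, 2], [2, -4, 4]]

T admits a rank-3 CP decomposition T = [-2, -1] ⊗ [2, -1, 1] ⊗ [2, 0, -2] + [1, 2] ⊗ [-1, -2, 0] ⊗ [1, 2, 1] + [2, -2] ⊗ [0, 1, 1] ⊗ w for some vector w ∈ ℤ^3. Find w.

Subtract the known terms from T to get the rank-1 residual R = [2, -2] ⊗ [0, 1, 1] ⊗ w, so R[i,j,k] = a[i]·b[j]·w[k]. Pick indices with nonzero a[0]·b[1] = (2)·(1) = 2. Only the fibre through (0,1,·) is needed: R[0,1,:] = T[0,1,:] − Σₗ aₗ[0]bₗ[1]cₗ = [2, -6, -8] − (-2)·(-1)·[2, 0, -2] − (1)·(-2)·[1, 2, 1] = [0, -2, -2]. Then w[k] = R[0,1,k] / 2 for each k, giving w = [0, -2, -2] / 2 = [0, -1, -1].

w = [0, -1, -1]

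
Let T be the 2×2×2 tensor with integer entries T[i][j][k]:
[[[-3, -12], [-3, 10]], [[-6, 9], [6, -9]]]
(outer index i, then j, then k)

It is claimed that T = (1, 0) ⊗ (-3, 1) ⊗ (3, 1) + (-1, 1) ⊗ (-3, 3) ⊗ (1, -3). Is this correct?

Reconstruct entry (0,0,0) from the claimed factors: Σₗ aₗ[0]bₗ[0]cₗ[0] = (1)·(-3)·(3) + (-1)·(-3)·(1) = -6, but T[0,0,0] = -3. The claim is false.

No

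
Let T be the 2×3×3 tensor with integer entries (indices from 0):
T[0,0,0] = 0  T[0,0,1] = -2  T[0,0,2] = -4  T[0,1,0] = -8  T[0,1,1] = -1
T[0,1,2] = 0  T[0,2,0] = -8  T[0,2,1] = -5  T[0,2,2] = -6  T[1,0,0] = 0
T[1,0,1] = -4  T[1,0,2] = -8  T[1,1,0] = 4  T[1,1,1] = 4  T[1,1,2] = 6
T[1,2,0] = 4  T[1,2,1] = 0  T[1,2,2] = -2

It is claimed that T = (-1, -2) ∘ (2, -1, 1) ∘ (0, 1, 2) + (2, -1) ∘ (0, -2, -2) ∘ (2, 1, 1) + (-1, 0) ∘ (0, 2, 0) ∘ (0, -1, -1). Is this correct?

Yes

Reconstruct entrywise from the claimed factors. For example, T[0,2,2] = -6 and Σₗ aₗ[0]bₗ[2]cₗ[2] = (-1)·(1)·(2) + (2)·(-2)·(1) + (-1)·(0)·(-1) = -6; checking all 18 entries, every one matches. The claim holds.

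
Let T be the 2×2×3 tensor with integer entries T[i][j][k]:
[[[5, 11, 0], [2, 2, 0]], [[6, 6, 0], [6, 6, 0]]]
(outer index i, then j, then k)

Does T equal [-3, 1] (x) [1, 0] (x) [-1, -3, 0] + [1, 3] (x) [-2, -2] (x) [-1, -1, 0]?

No

Reconstruct entry (1,0,0) from the claimed factors: Σₗ aₗ[1]bₗ[0]cₗ[0] = (1)·(1)·(-1) + (3)·(-2)·(-1) = 5, but T[1,0,0] = 6. The claim is false.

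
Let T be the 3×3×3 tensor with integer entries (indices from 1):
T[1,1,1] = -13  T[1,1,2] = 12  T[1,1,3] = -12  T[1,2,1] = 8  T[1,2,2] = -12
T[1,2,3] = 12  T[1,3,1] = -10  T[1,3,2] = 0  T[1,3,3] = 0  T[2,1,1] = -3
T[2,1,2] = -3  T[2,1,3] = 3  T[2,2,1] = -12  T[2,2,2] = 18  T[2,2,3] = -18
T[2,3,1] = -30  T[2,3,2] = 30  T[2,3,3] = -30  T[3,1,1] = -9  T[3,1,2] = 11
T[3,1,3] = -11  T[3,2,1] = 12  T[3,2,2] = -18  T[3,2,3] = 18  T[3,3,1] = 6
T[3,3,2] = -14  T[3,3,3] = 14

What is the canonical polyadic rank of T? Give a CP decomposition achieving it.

rank(T) = 2

Lower bound: in the mode-1 unfolding of T (rows indexed by i, columns by (j,k)) the 2×2 minor on rows i ∈ {1, 2}, columns (j,k) ∈ {(1,1), (1,2)} is det [[-13, 12], [-3, -3]] = 75 ≠ 0, so that unfolding has rank ≥ 2 and hence rank(T) ≥ 2 (CP rank is at least every unfolding rank, though it can be larger).
Upper bound: with S_k = T[:,:,k], the two rank-1 terms a₁b₁ᵀ, a₂b₂ᵀ are the rank-1 members of the pencil x·S₁ + y·S₂.
The 2×2 minor of x·S₁ + y·S₂ on rows {1,2}, columns {1,2} is 180·x² − 390·xy + 180·y² = 30·(2·x − 3·y)(3·x − 2·y), vanishing at (x:y) = (3:2) and (2:3).
M₁ = 3·S₁ + 2·S₂ = [[-15, 0, -30], [-15, 0, -30], [-5, 0, -10]] = (-5)·(3, 3, 1)(1, 0, 2)ᵀ and M₂ = 2·S₁ + 3·S₂ = [[10, -20, -20], [-15, 30, 30], [15, -30, -30]] = 5·(2, -3, 3)(1, -2, -2)ᵀ, so take a₁ = (3, 3, 1), b₁ = (1, 0, 2), a₂ = (2, -3, 3), b₂ = (1, -2, -2).
Each slice is an integer combination of E₁ = a₁b₁ᵀ and E₂ = a₂b₂ᵀ: S₁ = −3·E₁ − 2·E₂, S₂ = 2·E₁ + 3·E₂, S₃ = −2·E₁ − 3·E₂; reading off coefficients, c₁ = (-3, 2, -2) and c₂ = (-2, 3, -3).
Hence T = (3, 3, 1) (x) (1, 0, 2) (x) (-3, 2, -2) + (2, -3, 3) (x) (1, -2, -2) (x) (-2, 3, -3), so rank(T) ≤ 2.
These bounds meet, so rank(T) = 2.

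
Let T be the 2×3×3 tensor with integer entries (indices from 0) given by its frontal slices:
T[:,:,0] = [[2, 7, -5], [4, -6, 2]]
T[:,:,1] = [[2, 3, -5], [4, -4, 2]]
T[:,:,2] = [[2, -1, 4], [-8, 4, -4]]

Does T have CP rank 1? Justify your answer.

No

The mode-2 unfolding of T (rows indexed by j, columns by (i,k) = (0,0), (0,1), (0,2), (1,0), (1,1), (1,2)) is [[2, 2, 2, 4, 4, -8], [7, 3, -1, -6, -4, 4], [-5, -5, 4, 2, 2, -4]].
There the 3×3 minor on rows j ∈ {0, 1, 2}, columns (i,k) ∈ {(0,0), (0,1), (0,2)} is det [[2, 2, 2], [7, 3, -1], [-5, -5, 4]] = -72 ≠ 0, so this unfolding has rank ≥ 3; CP rank is at least every unfolding rank, so rank(T) ≥ 3.
In particular rank(T) ≥ 3 > 1, so T is not rank-1.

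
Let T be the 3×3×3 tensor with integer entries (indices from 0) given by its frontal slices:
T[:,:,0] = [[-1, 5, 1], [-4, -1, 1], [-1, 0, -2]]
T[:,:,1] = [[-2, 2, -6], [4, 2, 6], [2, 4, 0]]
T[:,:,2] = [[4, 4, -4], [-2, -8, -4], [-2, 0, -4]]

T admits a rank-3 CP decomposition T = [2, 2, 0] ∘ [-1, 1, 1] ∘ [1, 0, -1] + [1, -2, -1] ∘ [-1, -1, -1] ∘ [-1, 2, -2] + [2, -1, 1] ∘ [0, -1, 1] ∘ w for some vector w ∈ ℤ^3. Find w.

Subtract the known terms from T to get the rank-1 residual R = [2, -1, 1] ∘ [0, -1, 1] ∘ w, so R[i,j,k] = a[i]·b[j]·w[k]. Pick indices with nonzero a[0]·b[1] = (2)·(-1) = -2. Only the fibre through (0,1,·) is needed: R[0,1,:] = T[0,1,:] − Σₗ aₗ[0]bₗ[1]cₗ = [5, 2, 4] − (2)·(1)·[1, 0, -1] − (1)·(-1)·[-1, 2, -2] = [2, 4, 4]. Then w[k] = R[0,1,k] / -2 for each k, giving w = [2, 4, 4] / -2 = [-1, -2, -2].

w = [-1, -2, -2]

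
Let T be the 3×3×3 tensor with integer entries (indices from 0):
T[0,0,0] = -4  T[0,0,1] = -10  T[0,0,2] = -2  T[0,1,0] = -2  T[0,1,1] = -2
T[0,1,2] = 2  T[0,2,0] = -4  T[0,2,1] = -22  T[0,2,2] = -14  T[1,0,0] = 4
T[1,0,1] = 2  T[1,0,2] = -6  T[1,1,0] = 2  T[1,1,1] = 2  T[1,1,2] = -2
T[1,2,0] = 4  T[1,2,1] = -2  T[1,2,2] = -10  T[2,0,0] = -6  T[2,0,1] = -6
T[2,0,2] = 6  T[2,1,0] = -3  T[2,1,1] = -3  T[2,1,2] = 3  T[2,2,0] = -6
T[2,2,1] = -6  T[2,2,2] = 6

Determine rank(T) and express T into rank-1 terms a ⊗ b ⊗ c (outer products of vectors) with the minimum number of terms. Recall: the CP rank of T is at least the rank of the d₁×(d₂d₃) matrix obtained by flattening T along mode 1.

Lower bound: the mode-3 unfolding of T (rows indexed by k, columns by (i,j) = (0,0), (0,1), (0,2), (1,0), (1,1), (1,2), (2,0), (2,1), (2,2)) is [[-4, -2, -4, 4, 2, 4, -6, -3, -6], [-10, -2, -22, 2, 2, -2, -6, -3, -6], [-2, 2, -14, -6, -2, -10, 6, 3, 6]].
There the 2×2 minor on rows k ∈ {0, 1}, columns (i,j) ∈ {(0,0), (0,1)} is det [[-4, -2], [-10, -2]] = -12 ≠ 0, so this unfolding has rank ≥ 2; CP rank is at least every unfolding rank, so rank(T) ≥ 2. (This is only a lower bound: in general the CP rank may exceed every unfolding rank, so we still need to exhibit 2 rank-1 terms summing to T.)
Upper bound — finding two terms. Write S_k = T[:,:,k] for the frontal slices: S₀ = [[-4, -2, -4], [4, 2, 4], [-6, -3, -6]], S₁ = [[-10, -2, -22], [2, 2, -2], [-6, -3, -6]], S₂ = [[-2, 2, -14], [-6, -2, -10], [6, 3, 6]].
If T = a₁ ⊗ b₁ ⊗ c₁ + a₂ ⊗ b₂ ⊗ c₂ then each S_k = c₁[k]·a₁b₁ᵀ + c₂[k]·a₂b₂ᵀ. S₀ and S₁ are linearly independent, so a₁b₁ᵀ and a₂b₂ᵀ must span the same plane of matrices: they are the rank-1 matrices of the form x·S₀ + y·S₁.
The 2×2 minor of x·S₀ + y·S₁ on rows {0,1}, columns {0,1} is −16·xy − 16·y² = (-16)·(y)(x + y), vanishing at (x:y) = (1:0) and (1:-1).
M₁ = S₀ = [[-4, -2, -4], [4, 2, 4], [-6, -3, -6]] = −[2, -2, 3][2, 1, 2]ᵀ and M₂ = S₀ − S₁ = [[6, 0, 18], [2, 0, 6], [0, 0, 0]] = 2·[3, 1, 0][1, 0, 3]ᵀ, so take a₁ = [2, -2, 3], b₁ = [2, 1, 2], a₂ = [3, 1, 0], b₂ = [1, 0, 3].
Each slice is an integer combination of E₁ = a₁b₁ᵀ and E₂ = a₂b₂ᵀ: S₀ = −E₁, S₁ = −E₁ − 2·E₂, S₂ = E₁ − 2·E₂; reading off coefficients, c₁ = [-1, -1, 1] and c₂ = [0, -2, -2].
Hence T = [2, -2, 3] ⊗ [2, 1, 2] ⊗ [-1, -1, 1] + [3, 1, 0] ⊗ [1, 0, 3] ⊗ [0, -2, -2], so rank(T) ≤ 2.
These bounds meet, so rank(T) = 2.

rank(T) = 2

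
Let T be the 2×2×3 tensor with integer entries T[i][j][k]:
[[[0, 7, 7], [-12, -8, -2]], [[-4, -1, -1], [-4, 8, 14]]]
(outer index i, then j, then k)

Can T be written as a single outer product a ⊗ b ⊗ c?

The mode-3 unfolding of T (rows indexed by k, columns by (i,j) = (0,0), (0,1), (1,0), (1,1)) is [[0, -12, -4, -4], [7, -8, -1, 8], [7, -2, -1, 14]].
There the 3×3 minor on rows k ∈ {0, 1, 2}, columns (i,j) ∈ {(0,0), (0,1), (1,0)} is det [[0, -12, -4], [7, -8, -1], [7, -2, -1]] = -168 ≠ 0, so this unfolding has rank ≥ 3; CP rank is at least every unfolding rank, so rank(T) ≥ 3.
In particular rank(T) ≥ 3 > 1, so T is not rank-1.

No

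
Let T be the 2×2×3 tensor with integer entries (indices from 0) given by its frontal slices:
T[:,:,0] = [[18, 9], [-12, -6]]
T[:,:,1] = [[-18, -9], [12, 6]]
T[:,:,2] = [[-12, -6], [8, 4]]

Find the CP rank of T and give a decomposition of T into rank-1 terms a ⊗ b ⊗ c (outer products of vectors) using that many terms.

rank(T) = 1

Lower bound: T ≠ 0 (e.g. T[0,0,0] = 18), so rank(T) ≥ 1.
Upper bound: if T = a ⊗ b ⊗ c then every fibre of T is a multiple of the corresponding factor, so read the factors off the fibres through the nonzero entry T[0,0,0] = 18.
The mode-1 fibre T[:,0,0] = [18, -12] gives a = (3, -2) (primitive direction); the mode-2 fibre T[0,:,0] = [18, 9] gives b = (2, 1); then c[k] = T[0,0,k] / (a[0]·b[0]) = [18, -18, -12] / 6 = (3, -3, -2).
Expanding (3, -2) ⊗ (2, 1) ⊗ (3, -3, -2) reproduces all 12 entries of T, so T = (3, -2) ⊗ (2, 1) ⊗ (3, -3, -2) and rank(T) ≤ 1.
These bounds meet, so rank(T) = 1.
Check entry T[1,0,2] = 8: (-2)·(2)·(-2) = 8.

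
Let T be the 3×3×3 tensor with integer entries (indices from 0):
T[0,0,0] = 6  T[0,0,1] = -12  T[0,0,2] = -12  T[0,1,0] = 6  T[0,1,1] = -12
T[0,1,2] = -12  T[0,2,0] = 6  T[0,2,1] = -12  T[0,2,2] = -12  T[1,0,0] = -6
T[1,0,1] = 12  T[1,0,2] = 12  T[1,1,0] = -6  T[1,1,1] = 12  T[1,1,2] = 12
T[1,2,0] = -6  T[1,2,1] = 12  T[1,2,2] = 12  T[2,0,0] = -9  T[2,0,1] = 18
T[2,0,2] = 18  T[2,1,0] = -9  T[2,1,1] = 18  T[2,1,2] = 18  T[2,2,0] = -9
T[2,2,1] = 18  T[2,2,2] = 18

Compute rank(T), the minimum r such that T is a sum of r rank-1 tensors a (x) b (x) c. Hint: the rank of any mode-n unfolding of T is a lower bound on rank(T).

1

Lower bound: T ≠ 0 (e.g. T[0,0,0] = 6), so rank(T) ≥ 1.
Upper bound: if T = a (x) b (x) c then every fibre of T is a multiple of the corresponding factor, so read the factors off the fibres through the nonzero entry T[0,0,0] = 6.
The mode-1 fibre T[:,0,0] = [6, -6, -9] gives a = (2, -2, -3) (primitive direction); the mode-2 fibre T[0,:,0] = [6, 6, 6] gives b = (1, 1, 1); then c[k] = T[0,0,k] / (a[0]·b[0]) = [6, -12, -12] / 2 = (3, -6, -6).
Expanding (2, -2, -3) (x) (1, 1, 1) (x) (3, -6, -6) reproduces all 27 entries of T, so T = (2, -2, -3) (x) (1, 1, 1) (x) (3, -6, -6) and rank(T) ≤ 1.
These bounds meet, so rank(T) = 1.
Check entry T[0,2,0] = 6: (2)·(1)·(3) = 6.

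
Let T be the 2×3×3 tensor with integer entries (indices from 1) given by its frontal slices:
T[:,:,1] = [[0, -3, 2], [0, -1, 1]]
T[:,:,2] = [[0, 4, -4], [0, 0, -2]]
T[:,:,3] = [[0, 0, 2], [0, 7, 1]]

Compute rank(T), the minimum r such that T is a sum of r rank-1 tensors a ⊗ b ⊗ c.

Lower bound: the mode-3 unfolding of T (rows indexed by k, columns by (i,j) = (1,1), (1,2), (1,3), (2,1), (2,2), (2,3)) is [[0, -3, 2, 0, -1, 1], [0, 4, -4, 0, 0, -2], [0, 0, 2, 0, 7, 1]].
There the 3×3 minor on rows k ∈ {1, 2, 3}, columns (i,j) ∈ {(1,2), (1,3), (2,2)} is det [[-3, 2, -1], [4, -4, 0], [0, 2, 7]] = 20 ≠ 0, so this unfolding has rank ≥ 3; CP rank is at least every unfolding rank, so rank(T) ≥ 3. (This is only a lower bound: in general the CP rank may exceed every unfolding rank, so we still need to exhibit 3 rank-1 terms summing to T.)
Upper bound: T is a sum of 3 rank-1 terms, T = (0, 1) ⊗ (0, 1, 0) ⊗ (2, -2, 4) + (1, 2) ⊗ (0, 1, 0) ⊗ (-1, 0, 2) + (2, 1) ⊗ (0, 1, -1) ⊗ (-1, 2, -1) (one valid choice — decompositions are not unique — normalised so each a, b is primitive with positive first nonzero entry; check it by expanding all entries), so rank(T) ≤ 3.
These bounds meet, so rank(T) = 3.

3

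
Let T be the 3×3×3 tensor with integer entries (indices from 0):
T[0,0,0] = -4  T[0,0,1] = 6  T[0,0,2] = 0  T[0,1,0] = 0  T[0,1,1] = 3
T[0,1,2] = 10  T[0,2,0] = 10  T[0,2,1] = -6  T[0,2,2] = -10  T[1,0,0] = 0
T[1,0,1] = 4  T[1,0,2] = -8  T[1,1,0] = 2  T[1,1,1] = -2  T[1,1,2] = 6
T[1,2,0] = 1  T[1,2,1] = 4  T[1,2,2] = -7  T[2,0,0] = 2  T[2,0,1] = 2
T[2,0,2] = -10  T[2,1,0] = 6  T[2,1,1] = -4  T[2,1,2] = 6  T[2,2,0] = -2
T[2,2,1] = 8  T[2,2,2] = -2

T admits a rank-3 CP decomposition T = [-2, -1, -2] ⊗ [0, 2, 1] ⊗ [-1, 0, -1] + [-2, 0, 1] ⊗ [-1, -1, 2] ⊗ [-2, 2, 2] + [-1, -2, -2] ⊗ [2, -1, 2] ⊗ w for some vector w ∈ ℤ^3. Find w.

w = [0, -1, 2]

Subtract the known terms from T to get the rank-1 residual R = [-1, -2, -2] ⊗ [2, -1, 2] ⊗ w, so R[i,j,k] = a[i]·b[j]·w[k]. Pick indices with nonzero a[0]·b[0] = (-1)·(2) = -2. Only the fibre through (0,0,·) is needed: R[0,0,:] = T[0,0,:] − Σₗ aₗ[0]bₗ[0]cₗ = [-4, 6, 0] − (-2)·(0)·[-1, 0, -1] − (-2)·(-1)·[-2, 2, 2] = [0, 2, -4]. Then w[k] = R[0,0,k] / -2 for each k, giving w = [0, 2, -4] / -2 = [0, -1, 2].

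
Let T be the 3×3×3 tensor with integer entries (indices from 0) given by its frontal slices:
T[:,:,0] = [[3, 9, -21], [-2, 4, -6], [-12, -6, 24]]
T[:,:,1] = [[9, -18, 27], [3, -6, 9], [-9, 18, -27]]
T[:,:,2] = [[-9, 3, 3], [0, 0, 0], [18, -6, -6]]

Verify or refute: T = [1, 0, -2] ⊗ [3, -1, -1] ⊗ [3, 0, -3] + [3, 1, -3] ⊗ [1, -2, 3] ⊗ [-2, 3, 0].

Yes

Reconstruct entrywise from the claimed factors. For example, T[2,1,0] = -6 and Σₗ aₗ[2]bₗ[1]cₗ[0] = (-2)·(-1)·(3) + (-3)·(-2)·(-2) = -6; checking all 27 entries, every one matches. The claim holds.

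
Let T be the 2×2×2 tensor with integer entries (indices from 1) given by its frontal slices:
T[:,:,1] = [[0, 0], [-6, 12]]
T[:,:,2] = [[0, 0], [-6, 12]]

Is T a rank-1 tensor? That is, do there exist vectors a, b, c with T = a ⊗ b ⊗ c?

Yes

If T = a ⊗ b ⊗ c then every fibre of T is a multiple of the corresponding factor, so read the factors off the fibres through the nonzero entry T[2,1,1] = -6.
The mode-1 fibre T[:,1,1] = [0, -6] gives a = [0, 1] (primitive direction); the mode-2 fibre T[2,:,1] = [-6, 12] gives b = [1, -2]; then c[k] = T[2,1,k] / (a[2]·b[1]) = [-6, -6] / 1 = [-6, -6].
Expanding [0, 1] ⊗ [1, -2] ⊗ [-6, -6] reproduces all 8 entries of T, so T = [0, 1] ⊗ [1, -2] ⊗ [-6, -6] and rank(T) ≤ 1.
Equivalently every frontal slice T[:,:,k] is c[k] times the rank-1 matrix [0, 1] ⊗ [1, -2]. So T has rank 1 (it is nonzero).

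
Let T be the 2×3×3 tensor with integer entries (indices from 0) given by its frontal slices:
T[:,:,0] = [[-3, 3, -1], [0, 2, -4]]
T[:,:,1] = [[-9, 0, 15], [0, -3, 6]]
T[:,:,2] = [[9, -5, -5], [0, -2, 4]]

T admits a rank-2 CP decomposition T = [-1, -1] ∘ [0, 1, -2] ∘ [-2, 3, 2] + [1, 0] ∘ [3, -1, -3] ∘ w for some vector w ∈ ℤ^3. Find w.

w = [-1, -3, 3]

Subtract the known terms from T to get the rank-1 residual R = [1, 0] ∘ [3, -1, -3] ∘ w, so R[i,j,k] = a[i]·b[j]·w[k]. Pick indices with nonzero a[0]·b[0] = (1)·(3) = 3. Only the fibre through (0,0,·) is needed: R[0,0,:] = T[0,0,:] − Σₗ aₗ[0]bₗ[0]cₗ = [-3, -9, 9] − (-1)·(0)·[-2, 3, 2] = [-3, -9, 9]. Then w[k] = R[0,0,k] / 3 for each k, giving w = [-3, -9, 9] / 3 = [-1, -3, 3].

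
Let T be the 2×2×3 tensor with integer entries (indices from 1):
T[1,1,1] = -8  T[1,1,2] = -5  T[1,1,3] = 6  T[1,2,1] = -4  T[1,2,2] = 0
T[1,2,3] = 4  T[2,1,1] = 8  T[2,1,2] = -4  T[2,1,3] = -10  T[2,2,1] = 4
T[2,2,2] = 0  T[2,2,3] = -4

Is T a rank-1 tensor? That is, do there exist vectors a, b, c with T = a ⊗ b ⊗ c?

The mode-3 unfolding of T (rows indexed by k, columns by (i,j) = (1,1), (1,2), (2,1), (2,2)) is [[-8, -4, 8, 4], [-5, 0, -4, 0], [6, 4, -10, -4]].
There the 3×3 minor on rows k ∈ {1, 2, 3}, columns (i,j) ∈ {(1,1), (1,2), (2,1)} is det [[-8, -4, 8], [-5, 0, -4], [6, 4, -10]] = 8 ≠ 0, so this unfolding has rank ≥ 3; CP rank is at least every unfolding rank, so rank(T) ≥ 3.
In particular rank(T) ≥ 3 > 1, so T is not rank-1.

No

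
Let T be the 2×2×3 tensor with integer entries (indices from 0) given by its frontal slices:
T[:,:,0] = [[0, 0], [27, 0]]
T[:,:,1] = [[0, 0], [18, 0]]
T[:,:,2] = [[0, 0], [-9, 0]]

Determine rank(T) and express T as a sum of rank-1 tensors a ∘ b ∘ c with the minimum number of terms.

Lower bound: T ≠ 0 (e.g. T[1,0,0] = 27), so rank(T) ≥ 1.
Upper bound: if T = a ∘ b ∘ c then every fibre of T is a multiple of the corresponding factor, so read the factors off the fibres through the nonzero entry T[1,0,0] = 27.
The mode-1 fibre T[:,0,0] = [0, 27] gives a = [0, 1] (primitive direction); the mode-2 fibre T[1,:,0] = [27, 0] gives b = [1, 0]; then c[k] = T[1,0,k] / (a[1]·b[0]) = [27, 18, -9] / 1 = [27, 18, -9].
Expanding [0, 1] ∘ [1, 0] ∘ [27, 18, -9] reproduces all 12 entries of T, so T = [0, 1] ∘ [1, 0] ∘ [27, 18, -9] and rank(T) ≤ 1.
These bounds meet, so rank(T) = 1.
Check entry T[0,0,1] = 0: (0)·(1)·(18) = 0.

rank(T) = 1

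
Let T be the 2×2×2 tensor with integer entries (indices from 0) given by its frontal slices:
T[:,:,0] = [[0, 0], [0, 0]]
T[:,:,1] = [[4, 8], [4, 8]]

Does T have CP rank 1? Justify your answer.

Yes

If T = a ∘ b ∘ c then every fibre of T is a multiple of the corresponding factor, so read the factors off the fibres through the nonzero entry T[0,0,1] = 4.
The mode-1 fibre T[:,0,1] = [4, 4] gives a = [1, 1] (primitive direction); the mode-2 fibre T[0,:,1] = [4, 8] gives b = [1, 2]; then c[k] = T[0,0,k] / (a[0]·b[0]) = [0, 4] / 1 = [0, 4].
Expanding [1, 1] ∘ [1, 2] ∘ [0, 4] reproduces all 8 entries of T, so T = [1, 1] ∘ [1, 2] ∘ [0, 4] and rank(T) ≤ 1.
Equivalently every frontal slice T[:,:,k] is c[k] times the rank-1 matrix [1, 1] ∘ [1, 2]. So T has rank 1 (it is nonzero).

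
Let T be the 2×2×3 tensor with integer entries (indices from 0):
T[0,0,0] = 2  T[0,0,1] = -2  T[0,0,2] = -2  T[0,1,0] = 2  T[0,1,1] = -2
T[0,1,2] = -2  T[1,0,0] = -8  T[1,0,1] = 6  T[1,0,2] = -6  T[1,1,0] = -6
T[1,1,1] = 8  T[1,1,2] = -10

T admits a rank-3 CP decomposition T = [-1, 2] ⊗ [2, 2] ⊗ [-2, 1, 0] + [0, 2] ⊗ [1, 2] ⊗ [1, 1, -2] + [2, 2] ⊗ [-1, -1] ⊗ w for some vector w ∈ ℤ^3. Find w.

Subtract the known terms from T to get the rank-1 residual R = [2, 2] ⊗ [-1, -1] ⊗ w, so R[i,j,k] = a[i]·b[j]·w[k]. Pick indices with nonzero a[0]·b[0] = (2)·(-1) = -2. Only the fibre through (0,0,·) is needed: R[0,0,:] = T[0,0,:] − Σₗ aₗ[0]bₗ[0]cₗ = [2, -2, -2] − (-1)·(2)·[-2, 1, 0] − (0)·(1)·[1, 1, -2] = [-2, 0, -2]. Then w[k] = R[0,0,k] / -2 for each k, giving w = [-2, 0, -2] / -2 = [1, 0, 1].

w = [1, 0, 1]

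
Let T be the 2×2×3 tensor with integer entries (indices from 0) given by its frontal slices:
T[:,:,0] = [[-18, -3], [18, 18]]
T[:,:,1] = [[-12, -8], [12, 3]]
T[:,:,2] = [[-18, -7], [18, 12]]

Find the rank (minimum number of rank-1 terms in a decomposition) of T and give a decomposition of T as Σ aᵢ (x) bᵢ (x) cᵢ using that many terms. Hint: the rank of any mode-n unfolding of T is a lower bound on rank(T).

Lower bound: the mode-2 unfolding of T (rows indexed by j, columns by (i,k) = (0,0), (0,1), (0,2), (1,0), (1,1), (1,2)) is [[-18, -12, -18, 18, 12, 18], [-3, -8, -7, 18, 3, 12]].
There the 2×2 minor on rows j ∈ {0, 1}, columns (i,k) ∈ {(0,0), (0,1)} is det [[-18, -12], [-3, -8]] = 108 ≠ 0, so this unfolding has rank ≥ 2; CP rank is at least every unfolding rank, so rank(T) ≥ 2. (Unfolding ranks only ever bound the CP rank from below — rank(T) can be strictly larger than all of them — so the matching upper bound has to come from an explicit 2-term decomposition.)
Upper bound — finding two terms. Write S_k = T[:,:,k] for the frontal slices: S₀ = [[-18, -3], [18, 18]], S₁ = [[-12, -8], [12, 3]], S₂ = [[-18, -7], [18, 12]].
If T = a₁ (x) b₁ (x) c₁ + a₂ (x) b₂ (x) c₂ then each S_k = c₁[k]·a₁b₁ᵀ + c₂[k]·a₂b₂ᵀ. S₀ and S₁ are linearly independent, so a₁b₁ᵀ and a₂b₂ᵀ must span the same plane of matrices: they are the rank-1 matrices of the form x·S₀ + y·S₁.
det(x·S₀ + y·S₁) is −270·x² − 90·xy + 60·y² = (-30)·(3·x + 2·y)(3·x − y), vanishing at (x:y) = (2:-3) and (1:3).
M₁ = 2·S₀ − 3·S₁ = [[0, 18], [0, 27]] = 9·(2, 3)(0, 1)ᵀ and M₂ = S₀ + 3·S₁ = [[-54, -27], [54, 27]] = (-27)·(1, -1)(2, 1)ᵀ, so take a₁ = (2, 3), b₁ = (0, 1), a₂ = (1, -1), b₂ = (2, 1).
Each slice is an integer combination of E₁ = a₁b₁ᵀ and E₂ = a₂b₂ᵀ: S₀ = 3·E₁ − 9·E₂, S₁ = −E₁ − 6·E₂, S₂ = E₁ − 9·E₂; reading off coefficients, c₁ = (3, -1, 1) and c₂ = (-9, -6, -9).
Hence T = (2, 3) (x) (0, 1) (x) (3, -1, 1) + (1, -1) (x) (2, 1) (x) (-9, -6, -9), so rank(T) ≤ 2.
These bounds meet, so rank(T) = 2.

rank(T) = 2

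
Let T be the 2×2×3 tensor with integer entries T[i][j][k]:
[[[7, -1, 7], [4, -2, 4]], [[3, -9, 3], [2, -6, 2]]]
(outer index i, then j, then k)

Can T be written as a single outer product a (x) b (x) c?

The mode-2 unfolding of T (rows indexed by j, columns by (i,k) = (0,0), (0,1), (0,2), (1,0), (1,1), (1,2)) is [[7, -1, 7, 3, -9, 3], [4, -2, 4, 2, -6, 2]].
There the 2×2 minor on rows j ∈ {0, 1}, columns (i,k) ∈ {(0,0), (0,1)} is det [[7, -1], [4, -2]] = -10 ≠ 0, so this unfolding has rank ≥ 2; CP rank is at least every unfolding rank, so rank(T) ≥ 2.
In particular rank(T) ≥ 2 > 1, so T is not rank-1.

No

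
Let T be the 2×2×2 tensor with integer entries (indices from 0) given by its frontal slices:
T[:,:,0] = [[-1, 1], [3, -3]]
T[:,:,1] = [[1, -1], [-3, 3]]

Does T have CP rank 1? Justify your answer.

Yes

If T = a ⊗ b ⊗ c then every fibre of T is a multiple of the corresponding factor, so read the factors off the fibres through the nonzero entry T[0,0,0] = -1.
The mode-1 fibre T[:,0,0] = [-1, 3] gives a = [1, -3] (primitive direction); the mode-2 fibre T[0,:,0] = [-1, 1] gives b = [1, -1]; then c[k] = T[0,0,k] / (a[0]·b[0]) = [-1, 1] / 1 = [-1, 1].
Expanding [1, -3] ⊗ [1, -1] ⊗ [-1, 1] reproduces all 8 entries of T, so T = [1, -3] ⊗ [1, -1] ⊗ [-1, 1] and rank(T) ≤ 1.
Equivalently every frontal slice T[:,:,k] is c[k] times the rank-1 matrix [1, -3] ⊗ [1, -1]. So T has rank 1 (it is nonzero).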